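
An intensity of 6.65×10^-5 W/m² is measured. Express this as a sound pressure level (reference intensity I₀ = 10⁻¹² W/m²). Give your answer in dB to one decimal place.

I/I₀ = 6.65×10^-5/10⁻¹² = 6.65×10^7, and L = 10·log₁₀(I/I₀).
L = 10·(0.8228 + 7) = 78.23 dB.

78.2 dB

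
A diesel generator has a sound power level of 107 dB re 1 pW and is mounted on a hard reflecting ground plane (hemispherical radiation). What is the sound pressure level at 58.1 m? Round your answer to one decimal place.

Free-field hemispherical radiation: L_p = L_w − 10·log₁₀(2π·r²), r = 58.1 m.
2π·r² = 2.121e+04 m², 10·log₁₀ of that is 43.265 dB.
L_p = 107 − 43.265 = 63.73 dB.

63.7 dB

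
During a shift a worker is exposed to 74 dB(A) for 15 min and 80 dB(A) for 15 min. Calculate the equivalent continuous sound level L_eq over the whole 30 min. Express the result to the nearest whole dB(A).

78 dB(A)

Weight each interval's intensity by its duration and average over T = 30 min:
Σ tᵢ·10^(Lᵢ/10) = 15·10^(74/10) + 15·10^(80/10) = 1.877e+09.
L_eq = 10·log₁₀(1.877e+09/30) = 77.96 dB(A).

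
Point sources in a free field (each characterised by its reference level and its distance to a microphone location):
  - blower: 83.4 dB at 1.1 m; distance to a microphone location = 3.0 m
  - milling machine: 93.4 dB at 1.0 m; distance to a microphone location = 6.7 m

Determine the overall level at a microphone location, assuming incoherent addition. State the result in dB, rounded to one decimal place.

Apply inverse-square spreading to bring every level to the receiver, then sum 10^(L/10).
blower: 83.4 − 20·log₁₀(3.0/1.1) = 83.4 − 8.71 = 74.69 dB.
milling machine: 93.4 − 20·log₁₀(6.7/1.0) = 93.4 − 16.52 = 76.88 dB.
Σ 10^(L/10) = 7.815e+07 → L_total = 10·log₁₀(7.815e+07) = 78.93 dB.

78.9 dB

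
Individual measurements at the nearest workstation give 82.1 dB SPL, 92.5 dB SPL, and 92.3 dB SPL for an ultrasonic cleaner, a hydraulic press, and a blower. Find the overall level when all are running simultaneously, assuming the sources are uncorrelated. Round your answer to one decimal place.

95.6 dB SPL

Incoherent sources combine by intensity addition: L_total = 10·log₁₀(Σ 10^(L_i/10)).
Σ 10^(L/10) = 10^(82.1/10) + 10^(92.5/10) + 10^(92.3/10) = 3.639e+09.
L_total = 10·log₁₀(3.639e+09) = 95.61 dB SPL.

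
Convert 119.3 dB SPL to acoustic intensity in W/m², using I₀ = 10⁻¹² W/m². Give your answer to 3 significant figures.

I = I₀·10^(L/10) = 10⁻¹² × 10^(119.3/10) = 10^(-0.070).

0.851 W/m²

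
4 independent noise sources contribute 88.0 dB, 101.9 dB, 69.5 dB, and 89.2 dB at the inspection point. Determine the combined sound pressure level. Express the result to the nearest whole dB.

102 dB

For uncorrelated sources the intensities add, so convert each level to linear form, sum, and take 10·log₁₀ of the total.
Σ 10^(L/10) = 10^(88.0/10) + 10^(101.9/10) + 10^(69.5/10) + 10^(89.2/10) = 1.696e+10.
L_total = 10·log₁₀(1.696e+10) = 102.29 dB.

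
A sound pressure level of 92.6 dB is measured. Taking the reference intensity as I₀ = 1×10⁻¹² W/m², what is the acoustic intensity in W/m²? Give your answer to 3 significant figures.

L = 10·log₁₀(I/I₀) ⇒ I = I₀·10^(L/10) = 10⁻¹² × 10^9.26.

0.00182 W/m²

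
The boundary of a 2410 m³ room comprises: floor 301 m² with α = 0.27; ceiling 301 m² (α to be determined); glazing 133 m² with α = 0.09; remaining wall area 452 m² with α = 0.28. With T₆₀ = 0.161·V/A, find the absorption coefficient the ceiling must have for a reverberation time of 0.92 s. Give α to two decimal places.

0.67

From T₆₀ = 0.161·V/A, the target T₆₀ = 0.92 s needs A = 0.161·2410/0.92 = 421.75 m².
Absorption from the other surfaces = 301·0.27 + 133·0.09 + 452·0.28 = 219.80 m², so the ceiling must supply 201.95 m² over 301 m².
α = 201.95/301 = 0.671.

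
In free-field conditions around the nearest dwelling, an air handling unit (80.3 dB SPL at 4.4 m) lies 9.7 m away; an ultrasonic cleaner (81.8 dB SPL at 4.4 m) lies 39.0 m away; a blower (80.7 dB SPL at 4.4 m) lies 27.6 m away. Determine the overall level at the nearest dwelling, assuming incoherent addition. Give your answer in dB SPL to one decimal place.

First find each source's level at the receiver (point-source: −20·log₁₀(r/r_ref)), then combine on an intensity basis.
air handling unit: 80.3 − 20·log₁₀(9.7/4.4) = 80.3 − 6.87 = 73.43 dB SPL.
ultrasonic cleaner: 81.8 − 20·log₁₀(39.0/4.4) = 81.8 − 18.95 = 62.85 dB SPL.
blower: 80.7 − 20·log₁₀(27.6/4.4) = 80.7 − 15.95 = 64.75 dB SPL.
Σ 10^(L/10) = 2.696e+07 → L_total = 10·log₁₀(2.696e+07) = 74.31 dB SPL.

74.3 dB SPL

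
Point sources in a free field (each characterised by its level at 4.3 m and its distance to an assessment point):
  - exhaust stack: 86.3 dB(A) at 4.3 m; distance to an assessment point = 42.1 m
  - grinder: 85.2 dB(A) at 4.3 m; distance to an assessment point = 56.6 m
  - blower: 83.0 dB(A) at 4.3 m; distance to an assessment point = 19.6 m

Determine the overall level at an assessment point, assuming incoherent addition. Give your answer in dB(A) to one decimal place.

Propagate each source to the receiver with L = L_ref − 20·log₁₀(r/r_ref), then add intensities.
exhaust stack: 86.3 − 20·log₁₀(42.1/4.3) = 86.3 − 19.82 = 66.48 dB(A).
grinder: 85.2 − 20·log₁₀(56.6/4.3) = 85.2 − 22.39 = 62.81 dB(A).
blower: 83.0 − 20·log₁₀(19.6/4.3) = 83.0 − 13.18 = 69.82 dB(A).
Σ 10^(L/10) = 1.596e+07 → L_total = 10·log₁₀(1.596e+07) = 72.03 dB(A).

72.0 dB(A)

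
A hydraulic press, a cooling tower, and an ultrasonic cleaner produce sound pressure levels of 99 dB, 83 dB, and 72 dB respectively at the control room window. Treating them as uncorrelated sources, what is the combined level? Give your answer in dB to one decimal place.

Incoherent sources combine by intensity addition: L_total = 10·log₁₀(Σ 10^(L_i/10)).
Σ 10^(L/10) = 10^(99/10) + 10^(83/10) + 10^(72/10) = 8.159e+09.
L_total = 10·log₁₀(8.159e+09) = 99.12 dB.

99.1 dB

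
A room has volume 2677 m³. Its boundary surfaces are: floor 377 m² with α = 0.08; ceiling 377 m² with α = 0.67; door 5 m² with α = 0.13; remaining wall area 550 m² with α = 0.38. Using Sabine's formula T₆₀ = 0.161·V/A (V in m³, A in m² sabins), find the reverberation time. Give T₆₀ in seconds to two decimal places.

0.88 s

A = Σ Sᵢαᵢ = 377·0.08 + 377·0.67 + 5·0.13 + 550·0.38 = 492.40 m².
T₆₀ = 0.161 × 2677 / 492.40 = 0.875 s.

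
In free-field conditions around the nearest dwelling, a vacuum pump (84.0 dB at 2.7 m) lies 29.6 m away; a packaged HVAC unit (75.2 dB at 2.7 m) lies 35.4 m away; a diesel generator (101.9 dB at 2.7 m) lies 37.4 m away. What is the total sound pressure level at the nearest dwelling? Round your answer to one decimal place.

79.2 dB

Apply inverse-square spreading to bring every level to the receiver, then sum 10^(L/10).
vacuum pump: 84.0 − 20·log₁₀(29.6/2.7) = 84.0 − 20.80 = 63.20 dB.
packaged HVAC unit: 75.2 − 20·log₁₀(35.4/2.7) = 75.2 − 22.35 = 52.85 dB.
diesel generator: 101.9 − 20·log₁₀(37.4/2.7) = 101.9 − 22.83 = 79.07 dB.
Σ 10^(L/10) = 8.300e+07 → L_total = 10·log₁₀(8.300e+07) = 79.19 dB.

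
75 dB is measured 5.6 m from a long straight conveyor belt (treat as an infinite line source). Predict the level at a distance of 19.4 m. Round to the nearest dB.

Line-source attenuation: ΔL = 10·log₁₀(r₂/r₁) = 10·log₁₀(19.4/5.6) = 5.396 dB.
L₂ = 75 − 10·log₁₀(19.4/5.6) = 75 − 5.396 = 69.60 dB.

70 dB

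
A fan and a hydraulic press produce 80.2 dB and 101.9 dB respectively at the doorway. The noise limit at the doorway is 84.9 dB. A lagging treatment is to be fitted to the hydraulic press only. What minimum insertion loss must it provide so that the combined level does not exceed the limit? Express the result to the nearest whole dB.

19 dB

The untreated sources together contribute 10^(80.2/10) = 1.047e+08, i.e. 80.20 dB.
The limit corresponds to 10^(84.9/10) = 3.090e+08; subtracting the fixed part leaves 2.043e+08 for the hydraulic press, i.e. 83.10 dB.
Required insertion loss = 101.9 − 83.10 = 18.80 dB.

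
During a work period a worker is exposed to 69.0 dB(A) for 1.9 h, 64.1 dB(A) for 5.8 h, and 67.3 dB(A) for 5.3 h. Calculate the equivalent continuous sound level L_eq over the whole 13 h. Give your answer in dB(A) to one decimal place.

66.5 dB(A)

Weight each interval's intensity by its duration and average over T = 13 h:
Σ tᵢ·10^(Lᵢ/10) = 1.9·10^(69.0/10) + 5.8·10^(64.1/10) + 5.3·10^(67.3/10) = 5.846e+07.
L_eq = 10·log₁₀(5.846e+07/13) = 66.53 dB(A).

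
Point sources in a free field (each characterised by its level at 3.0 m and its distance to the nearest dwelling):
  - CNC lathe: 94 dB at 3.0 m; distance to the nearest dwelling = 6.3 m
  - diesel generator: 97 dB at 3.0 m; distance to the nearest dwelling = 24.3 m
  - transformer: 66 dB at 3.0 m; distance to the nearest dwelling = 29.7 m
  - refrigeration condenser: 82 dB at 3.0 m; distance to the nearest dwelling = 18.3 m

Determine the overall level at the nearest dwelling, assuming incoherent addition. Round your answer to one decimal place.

88.1 dB

Propagate each source to the receiver with L = L_ref − 20·log₁₀(r/r_ref), then add intensities.
CNC lathe: 94 − 20·log₁₀(6.3/3.0) = 94 − 6.44 = 87.56 dB.
diesel generator: 97 − 20·log₁₀(24.3/3.0) = 97 − 18.17 = 78.83 dB.
transformer: 66 − 20·log₁₀(29.7/3.0) = 66 − 19.91 = 46.09 dB.
refrigeration condenser: 82 − 20·log₁₀(18.3/3.0) = 82 − 15.71 = 66.29 dB.
Σ 10^(L/10) = 6.503e+08 → L_total = 10·log₁₀(6.503e+08) = 88.13 dB.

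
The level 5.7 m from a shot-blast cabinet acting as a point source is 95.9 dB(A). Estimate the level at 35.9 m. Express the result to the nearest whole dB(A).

Spherical spreading from a point source gives a 20·log₁₀(r₂/r₁) drop.
L₂ = 95.9 − 20·log₁₀(35.9/5.7) = 95.9 − 15.984 = 79.92 dB(A).

80 dB(A)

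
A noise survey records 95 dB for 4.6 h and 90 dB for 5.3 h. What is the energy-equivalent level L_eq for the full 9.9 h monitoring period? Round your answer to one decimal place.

93.0 dB

Weight each interval's intensity by its duration and average over T = 9.9 h:
Σ tᵢ·10^(Lᵢ/10) = 4.6·10^(95/10) + 5.3·10^(90/10) = 1.985e+10.
L_eq = 10·log₁₀(1.985e+10/9.9) = 93.02 dB.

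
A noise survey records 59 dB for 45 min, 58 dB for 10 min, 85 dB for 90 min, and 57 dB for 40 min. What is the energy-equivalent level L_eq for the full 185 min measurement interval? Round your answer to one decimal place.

The energy average is taken in the linear domain: L_eq = 10·log₁₀[(Σ tᵢ·10^(Lᵢ/10))/T], T = 185 min.
Σ tᵢ·10^(Lᵢ/10) = 45·10^(59/10) + 10·10^(58/10) + 90·10^(85/10) + 40·10^(57/10) = 2.852e+10.
L_eq = 10·log₁₀(2.852e+10/185) = 81.88 dB.

81.9 dB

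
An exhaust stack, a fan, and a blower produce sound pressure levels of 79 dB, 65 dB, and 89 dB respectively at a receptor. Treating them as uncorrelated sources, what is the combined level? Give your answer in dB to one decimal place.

89.4 dB

For uncorrelated sources the intensities add, so convert each level to linear form, sum, and take 10·log₁₀ of the total.
Σ 10^(L/10) = 10^(79/10) + 10^(65/10) + 10^(89/10) = 8.769e+08.
L_total = 10·log₁₀(8.769e+08) = 89.43 dB.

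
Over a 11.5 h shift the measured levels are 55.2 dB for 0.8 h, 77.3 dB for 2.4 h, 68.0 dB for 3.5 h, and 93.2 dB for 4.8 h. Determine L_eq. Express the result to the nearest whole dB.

L_eq = 10·log₁₀[(1/T)·Σ tᵢ·10^(Lᵢ/10)] with T = 11.5 h.
Σ tᵢ·10^(Lᵢ/10) = 0.8·10^(55.2/10) + 2.4·10^(77.3/10) + 3.5·10^(68.0/10) + 4.8·10^(93.2/10) = 1.018e+10.
L_eq = 10·log₁₀(1.018e+10/11.5) = 89.47 dB.

89 dB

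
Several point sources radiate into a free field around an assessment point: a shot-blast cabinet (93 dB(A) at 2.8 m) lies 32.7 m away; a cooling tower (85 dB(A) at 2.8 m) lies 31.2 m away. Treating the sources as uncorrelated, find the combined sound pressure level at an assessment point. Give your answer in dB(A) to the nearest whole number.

Apply inverse-square spreading to bring every level to the receiver, then sum 10^(L/10).
shot-blast cabinet: 93 − 20·log₁₀(32.7/2.8) = 93 − 21.35 = 71.65 dB(A).
cooling tower: 85 − 20·log₁₀(31.2/2.8) = 85 − 20.94 = 64.06 dB(A).
Σ 10^(L/10) = 1.718e+07 → L_total = 10·log₁₀(1.718e+07) = 72.35 dB(A).

72 dB(A)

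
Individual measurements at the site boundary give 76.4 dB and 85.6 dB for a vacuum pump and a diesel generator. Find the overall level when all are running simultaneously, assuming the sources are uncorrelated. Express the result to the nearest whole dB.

86 dB

Incoherent sources combine by intensity addition: L_total = 10·log₁₀(Σ 10^(L_i/10)).
Σ 10^(L/10) = 10^(76.4/10) + 10^(85.6/10) = 4.067e+08.
L_total = 10·log₁₀(4.067e+08) = 86.09 dB.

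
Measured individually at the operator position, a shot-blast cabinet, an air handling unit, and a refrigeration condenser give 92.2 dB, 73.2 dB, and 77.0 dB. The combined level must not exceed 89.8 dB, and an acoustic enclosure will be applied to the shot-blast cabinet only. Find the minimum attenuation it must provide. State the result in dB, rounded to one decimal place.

The untreated sources together contribute 10^(73.2/10) + 10^(77.0/10) = 7.101e+07, i.e. 78.51 dB.
To meet 89.8 dB overall, the treated shot-blast cabinet may contribute at most 10^(89.8/10) − 7.101e+07 = 8.840e+08, i.e. 89.46 dB.
Required insertion loss = 92.2 − 89.46 = 2.74 dB.

2.7 dB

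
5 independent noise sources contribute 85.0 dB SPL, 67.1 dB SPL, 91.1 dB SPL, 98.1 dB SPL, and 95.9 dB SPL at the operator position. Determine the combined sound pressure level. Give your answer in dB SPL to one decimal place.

For uncorrelated sources the intensities add, so convert each level to linear form, sum, and take 10·log₁₀ of the total.
Σ 10^(L/10) = 10^(85.0/10) + 10^(67.1/10) + 10^(91.1/10) + 10^(98.1/10) + 10^(95.9/10) = 1.196e+10.
L_total = 10·log₁₀(1.196e+10) = 100.78 dB SPL.

100.8 dB SPL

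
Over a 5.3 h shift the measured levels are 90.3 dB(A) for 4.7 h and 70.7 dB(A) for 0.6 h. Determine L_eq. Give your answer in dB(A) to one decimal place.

The energy average is taken in the linear domain: L_eq = 10·log₁₀[(Σ tᵢ·10^(Lᵢ/10))/T], T = 5.3 h.
Σ tᵢ·10^(Lᵢ/10) = 4.7·10^(90.3/10) + 0.6·10^(70.7/10) = 5.043e+09.
L_eq = 10·log₁₀(5.043e+09/5.3) = 89.78 dB(A).

89.8 dB(A)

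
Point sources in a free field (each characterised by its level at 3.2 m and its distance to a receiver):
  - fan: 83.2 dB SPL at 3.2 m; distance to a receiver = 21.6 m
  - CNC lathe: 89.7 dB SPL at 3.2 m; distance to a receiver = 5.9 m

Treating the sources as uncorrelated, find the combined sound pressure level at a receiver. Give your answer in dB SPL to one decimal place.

Apply inverse-square spreading to bring every level to the receiver, then sum 10^(L/10).
fan: 83.2 − 20·log₁₀(21.6/3.2) = 83.2 − 16.59 = 66.61 dB SPL.
CNC lathe: 89.7 − 20·log₁₀(5.9/3.2) = 89.7 − 5.31 = 84.39 dB SPL.
Σ 10^(L/10) = 2.791e+08 → L_total = 10·log₁₀(2.791e+08) = 84.46 dB SPL.

84.5 dB SPL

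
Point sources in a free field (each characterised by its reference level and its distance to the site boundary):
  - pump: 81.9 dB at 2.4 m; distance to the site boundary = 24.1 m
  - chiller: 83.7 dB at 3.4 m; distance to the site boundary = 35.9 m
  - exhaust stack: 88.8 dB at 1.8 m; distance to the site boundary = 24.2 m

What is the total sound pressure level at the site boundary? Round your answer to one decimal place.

Apply inverse-square spreading to bring every level to the receiver, then sum 10^(L/10).
pump: 81.9 − 20·log₁₀(24.1/2.4) = 81.9 − 20.04 = 61.86 dB.
chiller: 83.7 − 20·log₁₀(35.9/3.4) = 83.7 − 20.47 = 63.23 dB.
exhaust stack: 88.8 − 20·log₁₀(24.2/1.8) = 88.8 − 22.57 = 66.23 dB.
Σ 10^(L/10) = 7.835e+06 → L_total = 10·log₁₀(7.835e+06) = 68.94 dB.

68.9 dB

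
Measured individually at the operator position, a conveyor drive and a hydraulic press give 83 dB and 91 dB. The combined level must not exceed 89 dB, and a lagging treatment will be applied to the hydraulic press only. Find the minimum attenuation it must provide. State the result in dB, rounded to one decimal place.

Everything except the hydraulic press sums to 10^(83/10) = 1.995e+08 in linear terms, 83.00 dB.
The limit corresponds to 10^(89/10) = 7.943e+08; subtracting the fixed part leaves 5.948e+08 for the hydraulic press, i.e. 87.74 dB.
Required insertion loss = 91 − 87.74 = 3.26 dB.

3.3 dB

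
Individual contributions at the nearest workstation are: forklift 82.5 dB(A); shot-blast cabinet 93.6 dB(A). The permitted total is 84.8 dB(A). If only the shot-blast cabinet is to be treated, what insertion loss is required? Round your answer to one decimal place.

12.7 dB

Everything except the shot-blast cabinet sums to 10^(82.5/10) = 1.778e+08 in linear terms, 82.50 dB(A).
To meet 84.8 dB(A) overall, the treated shot-blast cabinet may contribute at most 10^(84.8/10) − 1.778e+08 = 1.242e+08, i.e. 80.94 dB(A).
Required insertion loss = 93.6 − 80.94 = 12.66 dB.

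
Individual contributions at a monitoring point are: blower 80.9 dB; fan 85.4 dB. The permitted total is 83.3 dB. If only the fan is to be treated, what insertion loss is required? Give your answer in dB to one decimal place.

Fixed contribution from the other source: Σ 10^(L/10) = 10^(80.9/10) = 1.230e+08 (80.90 dB).
To meet 83.3 dB overall, the treated fan may contribute at most 10^(83.3/10) − 1.230e+08 = 9.077e+07, i.e. 79.58 dB.
Required insertion loss = 85.4 − 79.58 = 5.82 dB.

5.8 dB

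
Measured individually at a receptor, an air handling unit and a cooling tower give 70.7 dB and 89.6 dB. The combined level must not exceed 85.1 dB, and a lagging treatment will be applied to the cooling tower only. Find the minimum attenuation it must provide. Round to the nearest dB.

Fixed contribution from the other source: Σ 10^(L/10) = 10^(70.7/10) = 1.175e+07 (70.70 dB).
The limit corresponds to 10^(85.1/10) = 3.236e+08; subtracting the fixed part leaves 3.118e+08 for the cooling tower, i.e. 84.94 dB.
Required insertion loss = 89.6 − 84.94 = 4.66 dB.

5 dB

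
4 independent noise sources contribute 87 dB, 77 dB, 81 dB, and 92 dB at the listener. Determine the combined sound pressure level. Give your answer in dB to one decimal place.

Incoherent sources combine by intensity addition: L_total = 10·log₁₀(Σ 10^(L_i/10)).
Σ 10^(L/10) = 10^(87/10) + 10^(77/10) + 10^(81/10) + 10^(92/10) = 2.262e+09.
L_total = 10·log₁₀(2.262e+09) = 93.55 dB.

93.5 dB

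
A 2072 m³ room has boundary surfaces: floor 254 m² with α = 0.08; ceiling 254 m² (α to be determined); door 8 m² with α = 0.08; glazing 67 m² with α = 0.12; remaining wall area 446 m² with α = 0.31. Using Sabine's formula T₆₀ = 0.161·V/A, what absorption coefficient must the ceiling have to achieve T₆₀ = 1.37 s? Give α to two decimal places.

A = 0.161·V/T₆₀ = 0.161·2072/1.37 = 243.50 m² sabins.
Absorption from the other surfaces = 254·0.08 + 8·0.08 + 67·0.12 + 446·0.31 = 167.26 m², so the ceiling must supply 76.24 m² over 254 m².
α = 76.24/254 = 0.300.

0.30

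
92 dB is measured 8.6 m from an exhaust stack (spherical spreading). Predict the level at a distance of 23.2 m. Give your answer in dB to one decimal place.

Spherical spreading from a point source gives a 20·log₁₀(r₂/r₁) drop.
L₂ = 92 − 20·log₁₀(23.2/8.6) = 92 − 8.620 = 83.38 dB.

83.4 dB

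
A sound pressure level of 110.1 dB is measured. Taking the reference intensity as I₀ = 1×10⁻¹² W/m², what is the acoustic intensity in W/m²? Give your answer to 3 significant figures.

0.102 W/m²

L = 10·log₁₀(I/I₀) ⇒ I = I₀·10^(L/10) = 10⁻¹² × 10^11.01.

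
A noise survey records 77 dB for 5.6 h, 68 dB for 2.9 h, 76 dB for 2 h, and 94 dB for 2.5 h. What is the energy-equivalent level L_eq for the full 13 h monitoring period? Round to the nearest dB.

Weight each interval's intensity by its duration and average over T = 13 h:
Σ tᵢ·10^(Lᵢ/10) = 5.6·10^(77/10) + 2.9·10^(68/10) + 2·10^(76/10) + 2.5·10^(94/10) = 6.658e+09.
L_eq = 10·log₁₀(6.658e+09/13) = 87.09 dB.

87 dB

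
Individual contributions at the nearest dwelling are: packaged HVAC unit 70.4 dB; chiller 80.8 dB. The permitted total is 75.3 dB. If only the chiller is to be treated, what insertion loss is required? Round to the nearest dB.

Fixed contribution from the other source: Σ 10^(L/10) = 10^(70.4/10) = 1.096e+07 (70.40 dB).
To meet 75.3 dB overall, the treated chiller may contribute at most 10^(75.3/10) − 1.096e+07 = 2.292e+07, i.e. 73.60 dB.
So the chiller must be reduced from 80.8 to 73.60 dB: IL = 7.20 dB.

7 dB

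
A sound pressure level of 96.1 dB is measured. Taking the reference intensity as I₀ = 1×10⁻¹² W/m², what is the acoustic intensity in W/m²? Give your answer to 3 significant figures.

I = I₀·10^(L/10) = 10⁻¹² × 10^(96.1/10) = 10^(-2.390).

0.00407 W/m²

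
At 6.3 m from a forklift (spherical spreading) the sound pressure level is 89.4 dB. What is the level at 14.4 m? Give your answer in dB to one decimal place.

82.2 dB

For a point source, L₂ = L₁ − 20·log₁₀(r₂/r₁).
L₂ = 89.4 − 20·log₁₀(14.4/6.3) = 89.4 − 7.180 = 82.22 dB.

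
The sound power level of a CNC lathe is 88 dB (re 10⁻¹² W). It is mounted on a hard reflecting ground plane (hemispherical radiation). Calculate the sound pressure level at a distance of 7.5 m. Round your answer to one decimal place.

62.5 dB

The power spreads over a hemisphere of area 2π·r², so L_p = L_w − 10·log₁₀(2π·r²).
2π·r² = 353.4 m², 10·log₁₀ of that is 25.483 dB.
L_p = 88 − 25.483 = 62.52 dB.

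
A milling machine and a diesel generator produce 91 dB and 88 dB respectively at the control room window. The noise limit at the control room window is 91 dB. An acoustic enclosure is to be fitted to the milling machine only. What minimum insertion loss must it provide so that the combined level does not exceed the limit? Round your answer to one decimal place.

The untreated sources together contribute 10^(88/10) = 6.310e+08, i.e. 88.00 dB.
The limit corresponds to 10^(91/10) = 1.259e+09; subtracting the fixed part leaves 6.280e+08 for the milling machine, i.e. 87.98 dB.
So the milling machine must be reduced from 91 to 87.98 dB: IL = 3.02 dB.

3.0 dB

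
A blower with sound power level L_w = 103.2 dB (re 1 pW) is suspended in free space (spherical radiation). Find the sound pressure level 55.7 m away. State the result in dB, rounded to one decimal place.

57.3 dB

The power spreads over a sphere of area 4π·r², so L_p = L_w − 10·log₁₀(4π·r²).
4π·r² = 3.899e+04 m², 10·log₁₀ of that is 45.909 dB.
L_p = 103.2 − 45.909 = 57.29 dB.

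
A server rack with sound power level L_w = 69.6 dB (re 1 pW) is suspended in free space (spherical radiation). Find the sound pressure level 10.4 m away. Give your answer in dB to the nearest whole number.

38 dB

L_p = L_w − 10·log₁₀(4π·r²) with r = 10.4 m.
4π·r² = 1359 m², 10·log₁₀ of that is 31.333 dB.
L_p = 69.6 − 31.333 = 38.27 dB.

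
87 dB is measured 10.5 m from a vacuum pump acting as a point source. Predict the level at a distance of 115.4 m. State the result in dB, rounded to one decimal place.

66.2 dB

For a point source, L₂ = L₁ − 20·log₁₀(r₂/r₁).
L₂ = 87 − 20·log₁₀(115.4/10.5) = 87 − 20.820 = 66.18 dB.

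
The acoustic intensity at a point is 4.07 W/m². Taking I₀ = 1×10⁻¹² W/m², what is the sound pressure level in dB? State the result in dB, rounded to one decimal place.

126.1 dB

I/I₀ = 4.07/10⁻¹² = 4.07×10^12, and L = 10·log₁₀(I/I₀).
L = 10·(0.6096 + 12) = 126.10 dB.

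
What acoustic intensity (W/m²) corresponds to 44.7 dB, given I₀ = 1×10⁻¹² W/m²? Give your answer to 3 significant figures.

2.95e-08 W/m²

I = I₀·10^(L/10) = 10⁻¹² × 10^(44.7/10) = 10^(-7.530).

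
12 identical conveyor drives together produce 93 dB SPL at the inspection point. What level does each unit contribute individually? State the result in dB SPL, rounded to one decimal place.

For N identical incoherent sources L_total = L₁ + 10·log₁₀ N, so L₁ = 93 − 10·log₁₀(12) = 93 − 10.792.

82.2 dB SPL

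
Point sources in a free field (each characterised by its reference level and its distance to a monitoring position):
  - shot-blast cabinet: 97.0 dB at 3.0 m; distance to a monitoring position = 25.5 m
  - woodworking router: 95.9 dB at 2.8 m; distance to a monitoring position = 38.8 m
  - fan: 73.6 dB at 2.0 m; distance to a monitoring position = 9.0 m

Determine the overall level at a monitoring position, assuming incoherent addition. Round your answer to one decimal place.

First find each source's level at the receiver (point-source: −20·log₁₀(r/r_ref)), then combine on an intensity basis.
shot-blast cabinet: 97.0 − 20·log₁₀(25.5/3.0) = 97.0 − 18.59 = 78.41 dB.
woodworking router: 95.9 − 20·log₁₀(38.8/2.8) = 95.9 − 22.83 = 73.07 dB.
fan: 73.6 − 20·log₁₀(9.0/2.0) = 73.6 − 13.06 = 60.54 dB.
Σ 10^(L/10) = 9.076e+07 → L_total = 10·log₁₀(9.076e+07) = 79.58 dB.

79.6 dB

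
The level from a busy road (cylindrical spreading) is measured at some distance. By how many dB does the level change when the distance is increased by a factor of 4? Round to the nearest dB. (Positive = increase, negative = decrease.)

-6 dB

With cylindrical spreading the level changes by −10·log₁₀(r₂/r₁).
ΔL = −10·log₁₀(4) = -6.02 dB.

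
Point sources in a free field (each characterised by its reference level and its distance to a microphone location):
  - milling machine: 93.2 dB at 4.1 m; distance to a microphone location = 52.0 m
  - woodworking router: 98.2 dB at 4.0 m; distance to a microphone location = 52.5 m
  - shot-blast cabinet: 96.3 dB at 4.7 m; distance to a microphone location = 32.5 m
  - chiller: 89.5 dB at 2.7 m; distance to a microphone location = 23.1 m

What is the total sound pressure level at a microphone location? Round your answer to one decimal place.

Propagate each source to the receiver with L = L_ref − 20·log₁₀(r/r_ref), then add intensities.
milling machine: 93.2 − 20·log₁₀(52.0/4.1) = 93.2 − 22.06 = 71.14 dB.
woodworking router: 98.2 − 20·log₁₀(52.5/4.0) = 98.2 − 22.36 = 75.84 dB.
shot-blast cabinet: 96.3 − 20·log₁₀(32.5/4.7) = 96.3 − 16.80 = 79.50 dB.
chiller: 89.5 − 20·log₁₀(23.1/2.7) = 89.5 − 18.64 = 70.86 dB.
Σ 10^(L/10) = 1.527e+08 → L_total = 10·log₁₀(1.527e+08) = 81.84 dB.

81.8 dB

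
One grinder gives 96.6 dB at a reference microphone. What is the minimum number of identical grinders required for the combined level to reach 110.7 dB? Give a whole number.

26

Need L₁ + 10·log₁₀ N ≥ 110.7, i.e. log₁₀ N ≥ 1.41.
N ≥ 10^(14.1/10) = 25.704, so N = 26.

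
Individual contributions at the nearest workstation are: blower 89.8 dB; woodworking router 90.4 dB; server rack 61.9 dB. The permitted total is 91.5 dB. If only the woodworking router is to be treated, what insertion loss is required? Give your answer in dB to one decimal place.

3.8 dB

Everything except the woodworking router sums to 10^(89.8/10) + 10^(61.9/10) = 9.565e+08 in linear terms, 89.81 dB.
The limit corresponds to 10^(91.5/10) = 1.413e+09; subtracting the fixed part leaves 4.560e+08 for the woodworking router, i.e. 86.59 dB.
So the woodworking router must be reduced from 90.4 to 86.59 dB: IL = 3.81 dB.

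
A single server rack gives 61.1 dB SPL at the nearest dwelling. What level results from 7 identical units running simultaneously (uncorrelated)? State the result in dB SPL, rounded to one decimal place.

L_total = L₁ + 10·log₁₀ N for N identical incoherent sources.
L_total = 61.1 + 10·log₁₀(7) = 61.1 + 8.451 = 69.55 dB SPL.

69.6 dB SPL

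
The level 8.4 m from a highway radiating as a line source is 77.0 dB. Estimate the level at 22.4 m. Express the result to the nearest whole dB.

73 dB

For a line source, L₂ = L₁ − 10·log₁₀(r₂/r₁).
L₂ = 77.0 − 10·log₁₀(22.4/8.4) = 77.0 − 4.260 = 72.74 dB.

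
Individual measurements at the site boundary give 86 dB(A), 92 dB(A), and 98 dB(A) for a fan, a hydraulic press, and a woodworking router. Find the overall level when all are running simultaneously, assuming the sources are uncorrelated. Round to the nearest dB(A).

99 dB(A)

For uncorrelated sources the intensities add, so convert each level to linear form, sum, and take 10·log₁₀ of the total.
Σ 10^(L/10) = 10^(86/10) + 10^(92/10) + 10^(98/10) = 8.293e+09.
L_total = 10·log₁₀(8.293e+09) = 99.19 dB(A).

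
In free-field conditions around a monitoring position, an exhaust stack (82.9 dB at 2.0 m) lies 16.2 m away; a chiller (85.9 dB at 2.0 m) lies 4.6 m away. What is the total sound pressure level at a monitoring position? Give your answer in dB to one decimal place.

78.8 dB

Propagate each source to the receiver with L = L_ref − 20·log₁₀(r/r_ref), then add intensities.
exhaust stack: 82.9 − 20·log₁₀(16.2/2.0) = 82.9 − 18.17 = 64.73 dB.
chiller: 85.9 − 20·log₁₀(4.6/2.0) = 85.9 − 7.23 = 78.67 dB.
Σ 10^(L/10) = 7.652e+07 → L_total = 10·log₁₀(7.652e+07) = 78.84 dB.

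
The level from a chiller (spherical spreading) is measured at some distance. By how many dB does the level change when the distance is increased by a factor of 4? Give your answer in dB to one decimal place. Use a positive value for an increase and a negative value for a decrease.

A point source loses 6 dB per doubling of distance; generally ΔL = −20·log₁₀(r₂/r₁).
ΔL = −20·log₁₀(4) = -12.04 dB.

-12.0 dB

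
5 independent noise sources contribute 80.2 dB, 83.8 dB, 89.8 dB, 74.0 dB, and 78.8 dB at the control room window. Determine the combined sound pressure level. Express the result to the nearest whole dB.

For uncorrelated sources the intensities add, so convert each level to linear form, sum, and take 10·log₁₀ of the total.
Σ 10^(L/10) = 10^(80.2/10) + 10^(83.8/10) + 10^(89.8/10) + 10^(74.0/10) + 10^(78.8/10) = 1.401e+09.
L_total = 10·log₁₀(1.401e+09) = 91.46 dB.

91 dB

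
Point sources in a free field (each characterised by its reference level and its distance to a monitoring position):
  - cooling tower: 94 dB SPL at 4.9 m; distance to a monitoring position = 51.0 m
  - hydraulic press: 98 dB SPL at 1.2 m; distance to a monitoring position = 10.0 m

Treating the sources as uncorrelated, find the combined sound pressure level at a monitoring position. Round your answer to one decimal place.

Apply inverse-square spreading to bring every level to the receiver, then sum 10^(L/10).
cooling tower: 94 − 20·log₁₀(51.0/4.9) = 94 − 20.35 = 73.65 dB SPL.
hydraulic press: 98 − 20·log₁₀(10.0/1.2) = 98 − 18.42 = 79.58 dB SPL.
Σ 10^(L/10) = 1.140e+08 → L_total = 10·log₁₀(1.140e+08) = 80.57 dB SPL.

80.6 dB SPL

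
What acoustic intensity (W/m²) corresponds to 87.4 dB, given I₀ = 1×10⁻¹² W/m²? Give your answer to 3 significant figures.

0.000550 W/m²

L = 10·log₁₀(I/I₀) ⇒ I = I₀·10^(L/10) = 10⁻¹² × 10^8.74.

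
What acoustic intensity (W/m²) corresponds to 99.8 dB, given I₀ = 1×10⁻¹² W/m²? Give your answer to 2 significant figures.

I/I₀ = 10^(99.8/10) = 9.55e+09, so I = 9.55e+09 × 10⁻¹² W/m².

0.0095 W/m²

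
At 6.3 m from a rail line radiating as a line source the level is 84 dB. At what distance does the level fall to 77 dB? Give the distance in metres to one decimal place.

31.6 m

Line-source spreading drops the level by 10·log₁₀(r₂/r₁); inverting, r₂/r₁ = 10^(ΔL/10).
r₂ = 6.3·10^((84−77)/10) = 6.3·10^(7.0/10) = 31.57 m.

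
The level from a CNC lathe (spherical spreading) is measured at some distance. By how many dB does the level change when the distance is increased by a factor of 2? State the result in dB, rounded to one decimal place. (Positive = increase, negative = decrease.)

With spherical spreading the level changes by −20·log₁₀(r₂/r₁).
ΔL = −20·log₁₀(2) = -6.02 dB.

-6.0 dB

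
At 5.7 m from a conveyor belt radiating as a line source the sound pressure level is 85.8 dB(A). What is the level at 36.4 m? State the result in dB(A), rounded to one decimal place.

77.7 dB(A)

For a line source, L₂ = L₁ − 10·log₁₀(r₂/r₁).
L₂ = 85.8 − 10·log₁₀(36.4/5.7) = 85.8 − 8.052 = 77.75 dB(A).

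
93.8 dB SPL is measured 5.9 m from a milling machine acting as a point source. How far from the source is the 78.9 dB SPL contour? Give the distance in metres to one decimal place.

The 14.9 dB drop corresponds to a distance ratio of 10^(14.9/20) for a point source.
r₂ = 5.9·10^((93.8−78.9)/20) = 5.9·10^(14.9/20) = 32.80 m.

32.8 m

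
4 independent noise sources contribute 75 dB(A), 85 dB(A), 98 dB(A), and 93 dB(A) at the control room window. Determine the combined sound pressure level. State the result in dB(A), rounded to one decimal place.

99.4 dB(A)

For uncorrelated sources the intensities add, so convert each level to linear form, sum, and take 10·log₁₀ of the total.
Σ 10^(L/10) = 10^(75/10) + 10^(85/10) + 10^(98/10) + 10^(93/10) = 8.653e+09.
L_total = 10·log₁₀(8.653e+09) = 99.37 dB(A).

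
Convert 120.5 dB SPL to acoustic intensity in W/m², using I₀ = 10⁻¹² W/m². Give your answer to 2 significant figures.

1.1 W/m²

I/I₀ = 10^(120.5/10) = 1.122e+12, so I = 1.122e+12 × 10⁻¹² W/m².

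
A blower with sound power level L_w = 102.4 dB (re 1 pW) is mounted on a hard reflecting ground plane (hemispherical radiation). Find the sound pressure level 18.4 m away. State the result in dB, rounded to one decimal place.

69.1 dB

L_p = L_w − 10·log₁₀(2π·r²) with r = 18.4 m.
2π·r² = 2127 m², 10·log₁₀ of that is 33.278 dB.
L_p = 102.4 − 33.278 = 69.12 dB.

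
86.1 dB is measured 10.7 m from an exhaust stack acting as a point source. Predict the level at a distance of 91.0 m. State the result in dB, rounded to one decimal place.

Point-source attenuation: ΔL = 20·log₁₀(r₂/r₁) = 20·log₁₀(91.0/10.7) = 18.593 dB.
L₂ = 86.1 − 20·log₁₀(91.0/10.7) = 86.1 − 18.593 = 67.51 dB.

67.5 dB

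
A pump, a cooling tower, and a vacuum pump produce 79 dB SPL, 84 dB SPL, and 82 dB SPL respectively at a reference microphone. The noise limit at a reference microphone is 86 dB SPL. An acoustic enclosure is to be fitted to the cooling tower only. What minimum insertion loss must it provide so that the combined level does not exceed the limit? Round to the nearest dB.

2 dB

Everything except the cooling tower sums to 10^(79/10) + 10^(82/10) = 2.379e+08 in linear terms, 83.76 dB SPL.
The limit corresponds to 10^(86/10) = 3.981e+08; subtracting the fixed part leaves 1.602e+08 for the cooling tower, i.e. 82.05 dB SPL.
Required insertion loss = 84 − 82.05 = 1.95 dB.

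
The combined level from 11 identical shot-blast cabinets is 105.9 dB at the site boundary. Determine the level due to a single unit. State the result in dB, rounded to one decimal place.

11 equal contributions raise the level by 10·log₁₀ 11 = 10.414 dB, so each unit alone gives 105.9 − 10.414.

95.5 dB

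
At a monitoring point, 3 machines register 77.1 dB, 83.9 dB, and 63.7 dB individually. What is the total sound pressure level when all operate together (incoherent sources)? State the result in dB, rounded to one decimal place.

Incoherent sources combine by intensity addition: L_total = 10·log₁₀(Σ 10^(L_i/10)).
Σ 10^(L/10) = 10^(77.1/10) + 10^(83.9/10) + 10^(63.7/10) = 2.991e+08.
L_total = 10·log₁₀(2.991e+08) = 84.76 dB.

84.8 dB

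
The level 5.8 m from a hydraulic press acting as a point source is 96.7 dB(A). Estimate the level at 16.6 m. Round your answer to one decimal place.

87.6 dB(A)

Point-source attenuation: ΔL = 20·log₁₀(r₂/r₁) = 20·log₁₀(16.6/5.8) = 9.134 dB.
L₂ = 96.7 − 20·log₁₀(16.6/5.8) = 96.7 − 9.134 = 87.57 dB(A).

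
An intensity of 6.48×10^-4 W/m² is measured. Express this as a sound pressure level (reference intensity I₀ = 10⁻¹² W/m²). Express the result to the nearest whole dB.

Dividing by I₀ shifts the exponent by 12: I/I₀ = 6.48×10^8.
L = 10·(0.8116 + 8) = 88.12 dB.

88 dB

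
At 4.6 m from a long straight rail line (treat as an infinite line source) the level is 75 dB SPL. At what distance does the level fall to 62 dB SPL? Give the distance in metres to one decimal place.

91.8 m

For a line source L₁ − L₂ = 10·log₁₀(r₂/r₁), so r₂ = r₁·10^((L₁−L₂)/10).
r₂ = 4.6·10^((75−62)/10) = 4.6·10^(13.0/10) = 91.78 m.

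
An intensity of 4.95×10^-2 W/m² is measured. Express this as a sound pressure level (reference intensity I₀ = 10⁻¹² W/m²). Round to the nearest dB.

Dividing by I₀ shifts the exponent by 12: I/I₀ = 4.95×10^10.
L = 10·(0.6946 + 10) = 106.95 dB.

107 dB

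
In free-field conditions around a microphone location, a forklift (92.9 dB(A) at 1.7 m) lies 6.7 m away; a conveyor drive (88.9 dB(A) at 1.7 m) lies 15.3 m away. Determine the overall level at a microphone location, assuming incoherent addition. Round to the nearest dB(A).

Propagate each source to the receiver with L = L_ref − 20·log₁₀(r/r_ref), then add intensities.
forklift: 92.9 − 20·log₁₀(6.7/1.7) = 92.9 − 11.91 = 80.99 dB(A).
conveyor drive: 88.9 − 20·log₁₀(15.3/1.7) = 88.9 − 19.08 = 69.82 dB(A).
Σ 10^(L/10) = 1.351e+08 → L_total = 10·log₁₀(1.351e+08) = 81.31 dB(A).

81 dB(A)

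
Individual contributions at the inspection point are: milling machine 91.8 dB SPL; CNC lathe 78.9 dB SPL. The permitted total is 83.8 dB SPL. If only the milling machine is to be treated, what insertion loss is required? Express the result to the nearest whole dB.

The untreated sources together contribute 10^(78.9/10) = 7.762e+07, i.e. 78.90 dB SPL.
To meet 83.8 dB SPL overall, the treated milling machine may contribute at most 10^(83.8/10) − 7.762e+07 = 1.623e+08, i.e. 82.10 dB SPL.
So the milling machine must be reduced from 91.8 to 82.10 dB SPL: IL = 9.70 dB.

10 dB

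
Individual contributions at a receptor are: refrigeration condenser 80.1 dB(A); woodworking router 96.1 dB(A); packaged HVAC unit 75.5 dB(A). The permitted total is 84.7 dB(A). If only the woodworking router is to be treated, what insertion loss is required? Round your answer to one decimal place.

14.1 dB

Everything except the woodworking router sums to 10^(80.1/10) + 10^(75.5/10) = 1.378e+08 in linear terms, 81.39 dB(A).
To meet 84.7 dB(A) overall, the treated woodworking router may contribute at most 10^(84.7/10) − 1.378e+08 = 1.573e+08, i.e. 81.97 dB(A).
So the woodworking router must be reduced from 96.1 to 81.97 dB(A): IL = 14.13 dB.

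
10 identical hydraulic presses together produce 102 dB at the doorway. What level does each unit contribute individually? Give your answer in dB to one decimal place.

10 equal contributions raise the level by 10·log₁₀ 10 = 10.000 dB, so each unit alone gives 102 − 10.000.

92.0 dB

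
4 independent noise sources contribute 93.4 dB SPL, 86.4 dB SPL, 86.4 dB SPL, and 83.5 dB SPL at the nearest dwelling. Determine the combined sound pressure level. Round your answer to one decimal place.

Incoherent sources combine by intensity addition: L_total = 10·log₁₀(Σ 10^(L_i/10)).
Σ 10^(L/10) = 10^(93.4/10) + 10^(86.4/10) + 10^(86.4/10) + 10^(83.5/10) = 3.285e+09.
L_total = 10·log₁₀(3.285e+09) = 95.16 dB SPL.

95.2 dB SPL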